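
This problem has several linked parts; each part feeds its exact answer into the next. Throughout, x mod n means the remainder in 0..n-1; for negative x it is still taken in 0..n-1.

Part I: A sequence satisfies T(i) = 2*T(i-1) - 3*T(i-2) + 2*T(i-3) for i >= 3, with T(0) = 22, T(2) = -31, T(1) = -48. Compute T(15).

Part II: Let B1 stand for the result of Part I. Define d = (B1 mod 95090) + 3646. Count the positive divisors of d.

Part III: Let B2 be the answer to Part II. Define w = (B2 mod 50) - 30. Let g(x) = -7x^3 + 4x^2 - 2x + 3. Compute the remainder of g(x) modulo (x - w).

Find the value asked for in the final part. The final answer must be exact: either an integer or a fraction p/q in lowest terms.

42159

Part I: T(3) = 2*(-31) - 3*(-48) + 2*(22) = 126; iterating: T(3)=126, T(4)=249, T(5)=58, T(6)=-379, T(7)=-434, T(8)=385, T(9)=1314, T(10)=605, T(11)=-1962, T(12)=-3111, T(13)=874, T(14)=7157, T(15)=5470; answer 5470
Part II: B1 = 5470; d = 9116; 9116 = 2^2 * 43 * 53; number of divisors = (2+1) * (1+1) * (1+1) = 12; answer 12
Part III: B2 = 12; w = -18; remainder = value at the root: -7*(-18)^3 + 4*(-18)^2 - 2*(-18)^1 + 3 = (40824) + (1296) + (36) + (3) = 42159; answer 42159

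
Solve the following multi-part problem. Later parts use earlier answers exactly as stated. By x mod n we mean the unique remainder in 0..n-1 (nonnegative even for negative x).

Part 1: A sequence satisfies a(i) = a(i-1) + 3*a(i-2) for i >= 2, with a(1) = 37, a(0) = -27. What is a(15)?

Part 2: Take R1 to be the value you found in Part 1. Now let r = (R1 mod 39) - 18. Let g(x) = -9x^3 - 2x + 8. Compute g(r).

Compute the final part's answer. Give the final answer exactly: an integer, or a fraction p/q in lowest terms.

Part 1: a(2) = 1*(37) + 3*(-27) = -44; iterating: a(2)=-44, a(3)=67, a(4)=-65, a(5)=136, a(6)=-59, a(7)=349, a(8)=172, a(9)=1219, a(10)=1735, a(11)=5392, a(12)=10597, a(13)=26773, a(14)=58564, a(15)=138883; answer 138883
Part 2: R1 = 138883; r = -14; -9*(-14)^3 - 2*(-14)^1 + 8 = (24696) + (28) + (8) = 24732; answer 24732

24732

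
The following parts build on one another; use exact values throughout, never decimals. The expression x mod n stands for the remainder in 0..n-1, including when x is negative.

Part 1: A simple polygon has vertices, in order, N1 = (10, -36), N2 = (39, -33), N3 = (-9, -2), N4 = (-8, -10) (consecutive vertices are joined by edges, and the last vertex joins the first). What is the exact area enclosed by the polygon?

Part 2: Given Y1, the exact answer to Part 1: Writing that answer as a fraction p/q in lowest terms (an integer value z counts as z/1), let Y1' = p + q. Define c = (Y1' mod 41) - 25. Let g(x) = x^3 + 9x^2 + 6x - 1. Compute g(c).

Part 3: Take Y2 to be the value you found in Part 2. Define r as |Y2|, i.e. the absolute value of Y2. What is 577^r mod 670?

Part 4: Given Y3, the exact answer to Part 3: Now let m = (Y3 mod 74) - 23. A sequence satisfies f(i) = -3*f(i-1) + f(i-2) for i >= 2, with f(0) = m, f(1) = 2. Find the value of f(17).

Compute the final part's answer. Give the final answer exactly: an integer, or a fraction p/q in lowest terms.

Part 1: cross terms: (10*-33 - 39*-36)=1074, (39*-2 - -9*-33)=-375, (-9*-10 - -8*-2)=74, (-8*-36 - 10*-10)=388; twice the area = |1161| = 1161; area = 1161/2; answer 1161/2
Part 2: Y1 = 1161/2; threaded value p + q = 1163; c = -10; 1*(-10)^3 + 9*(-10)^2 + 6*(-10)^1 - 1 = (-1000) + (900) + (-60) + (-1) = -161; answer -161
Part 3: Y2 = -161; r = 161; squarings mod 670: 577^1=577, 577^2=609, 577^4=371, 577^8=291, 577^16=261, 577^32=451, 577^64=391, 577^128=121; 577^161 = 577^1 * 577^32 * 577^128 = 147 (mod 670); answer 147
Part 4: Y3 = 147; m = 50; f(2) = -3*(2) + 1*(50) = 44; iterating: f(2)=44, f(3)=-130, f(4)=434, f(5)=-1432, f(6)=4730, f(7)=-15622, f(8)=51596, f(9)=-170410, f(10)=562826, f(11)=-1858888, f(12)=6139490, f(13)=-20277358, f(14)=66971564, f(15)=-221192050, f(16)=730547714, f(17)=-2412835192; answer -2412835192

-2412835192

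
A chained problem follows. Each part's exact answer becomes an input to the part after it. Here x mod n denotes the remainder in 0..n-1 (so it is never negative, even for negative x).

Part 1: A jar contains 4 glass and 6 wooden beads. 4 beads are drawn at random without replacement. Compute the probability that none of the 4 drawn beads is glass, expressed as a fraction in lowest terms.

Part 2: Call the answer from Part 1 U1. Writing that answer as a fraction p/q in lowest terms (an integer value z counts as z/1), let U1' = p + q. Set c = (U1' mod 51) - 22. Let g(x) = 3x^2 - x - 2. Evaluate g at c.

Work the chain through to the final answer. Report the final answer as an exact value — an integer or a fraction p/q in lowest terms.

Part 1: total draws C(10,4) = 210; favorable C(6,4) = 15; P = 1/14; answer 1/14
Part 2: U1 = 1/14; threaded value p + q = 15; c = -7; 3*(-7)^2 - 1*(-7)^1 - 2 = (147) + (7) + (-2) = 152; answer 152

152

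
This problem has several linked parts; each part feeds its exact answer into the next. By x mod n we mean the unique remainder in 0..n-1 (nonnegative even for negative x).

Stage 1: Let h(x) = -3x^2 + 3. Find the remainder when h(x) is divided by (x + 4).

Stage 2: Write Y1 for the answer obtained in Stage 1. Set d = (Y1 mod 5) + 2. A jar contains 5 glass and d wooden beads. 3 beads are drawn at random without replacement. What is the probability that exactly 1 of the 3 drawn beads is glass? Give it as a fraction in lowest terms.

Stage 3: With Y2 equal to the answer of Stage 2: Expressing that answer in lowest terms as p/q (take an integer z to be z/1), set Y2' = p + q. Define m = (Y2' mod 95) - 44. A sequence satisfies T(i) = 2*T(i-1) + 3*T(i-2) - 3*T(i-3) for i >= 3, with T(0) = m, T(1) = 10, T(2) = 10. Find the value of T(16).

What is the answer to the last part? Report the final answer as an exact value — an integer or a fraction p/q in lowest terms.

Stage 1: remainder = value at the root: -3*(-4)^2 + 3 = (-48) + (3) = -45; answer -45
Stage 2: Y1 = -45; d = 2; total draws C(7,3) = 35; favorable C(5,1)*C(2,2) = 5; P = 1/7; answer 1/7
Stage 3: Y2 = 1/7; threaded value p + q = 8; m = -36; T(3) = 2*(10) + 3*(10) - 3*(-36) = 158; iterating: T(3)=158, T(4)=316, T(5)=1076, T(6)=2626, T(7)=7532, T(8)=19714, T(9)=54146, T(10)=144838, T(11)=392972, T(12)=1058020, T(13)=2860442, T(14)=7716028, T(15)=20839322, T(16)=56245402; answer 56245402

56245402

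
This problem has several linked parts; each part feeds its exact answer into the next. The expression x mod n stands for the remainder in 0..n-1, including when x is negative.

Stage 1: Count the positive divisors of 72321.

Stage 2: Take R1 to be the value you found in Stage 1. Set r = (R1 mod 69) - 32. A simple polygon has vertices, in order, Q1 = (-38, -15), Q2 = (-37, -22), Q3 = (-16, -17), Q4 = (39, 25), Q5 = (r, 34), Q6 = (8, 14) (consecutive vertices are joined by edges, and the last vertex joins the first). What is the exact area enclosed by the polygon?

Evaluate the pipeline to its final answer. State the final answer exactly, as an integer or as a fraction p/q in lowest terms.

2595/2

Stage 1: 72321 = 3 * 24107; number of divisors = (1+1) * (1+1) = 4; answer 4
Stage 2: R1 = 4; r = -28; cross terms: (-38*-22 - -37*-15)=281, (-37*-17 - -16*-22)=277, (-16*25 - 39*-17)=263, (39*34 - -28*25)=2026, (-28*14 - 8*34)=-664, (8*-15 - -38*14)=412; twice the area = |2595| = 2595; area = 2595/2; answer 2595/2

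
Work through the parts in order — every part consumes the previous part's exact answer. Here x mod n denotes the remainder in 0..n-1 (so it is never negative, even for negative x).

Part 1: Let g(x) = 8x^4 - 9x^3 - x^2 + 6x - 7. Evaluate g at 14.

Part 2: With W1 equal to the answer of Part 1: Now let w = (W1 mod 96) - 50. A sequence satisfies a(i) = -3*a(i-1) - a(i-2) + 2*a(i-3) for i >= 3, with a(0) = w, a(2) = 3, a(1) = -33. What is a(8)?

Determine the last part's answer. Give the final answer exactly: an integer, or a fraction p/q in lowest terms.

-11165

Part 1: 8*(14)^4 - 9*(14)^3 - 1*(14)^2 + 6*(14)^1 - 7 = (307328) + (-24696) + (-196) + (84) + (-7) = 282513; answer 282513
Part 2: W1 = 282513; w = 31; a(3) = -3*(3) - 1*(-33) + 2*(31) = 86; iterating: a(3)=86, a(4)=-327, a(5)=901, a(6)=-2204, a(7)=5057, a(8)=-11165; answer -11165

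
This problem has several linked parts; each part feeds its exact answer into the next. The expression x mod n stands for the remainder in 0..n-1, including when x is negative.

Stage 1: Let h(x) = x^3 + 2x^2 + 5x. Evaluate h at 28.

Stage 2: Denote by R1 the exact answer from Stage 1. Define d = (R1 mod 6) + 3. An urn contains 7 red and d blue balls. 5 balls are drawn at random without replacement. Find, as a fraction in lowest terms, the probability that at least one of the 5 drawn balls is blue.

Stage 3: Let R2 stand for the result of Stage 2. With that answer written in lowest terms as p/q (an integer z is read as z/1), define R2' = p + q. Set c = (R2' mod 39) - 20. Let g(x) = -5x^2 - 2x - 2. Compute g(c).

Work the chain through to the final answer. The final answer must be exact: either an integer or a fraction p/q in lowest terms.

Stage 1: 1*(28)^3 + 2*(28)^2 + 5*(28)^1 = (21952) + (1568) + (140) = 23660; answer 23660
Stage 2: R1 = 23660; d = 5; total draws C(12,5) = 792; complement C(7,5) = 21; favorable 792 - 21 = 771; P = 257/264; answer 257/264
Stage 3: R2 = 257/264; threaded value p + q = 521; c = -6; -5*(-6)^2 - 2*(-6)^1 - 2 = (-180) + (12) + (-2) = -170; answer -170

-170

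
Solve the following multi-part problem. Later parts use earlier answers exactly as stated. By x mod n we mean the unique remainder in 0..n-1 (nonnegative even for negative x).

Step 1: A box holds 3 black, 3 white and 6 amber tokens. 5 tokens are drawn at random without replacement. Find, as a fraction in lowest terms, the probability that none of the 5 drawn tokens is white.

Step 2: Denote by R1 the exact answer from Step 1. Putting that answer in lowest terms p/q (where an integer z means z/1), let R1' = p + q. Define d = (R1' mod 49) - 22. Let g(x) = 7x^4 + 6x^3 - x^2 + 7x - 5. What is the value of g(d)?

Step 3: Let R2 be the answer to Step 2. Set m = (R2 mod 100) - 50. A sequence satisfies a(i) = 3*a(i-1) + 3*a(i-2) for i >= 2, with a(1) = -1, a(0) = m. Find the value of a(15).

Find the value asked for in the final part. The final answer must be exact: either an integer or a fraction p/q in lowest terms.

Step 1: total draws C(12,5) = 792; favorable C(9,5) = 126; P = 7/44; answer 7/44
Step 2: R1 = 7/44; threaded value p + q = 51; d = -20; 7*(-20)^4 + 6*(-20)^3 - 1*(-20)^2 + 7*(-20)^1 - 5 = (1120000) + (-48000) + (-400) + (-140) + (-5) = 1071455; answer 1071455
Step 3: R2 = 1071455; m = 5; a(2) = 3*(-1) + 3*(5) = 12; iterating: a(2)=12, a(3)=33, a(4)=135, a(5)=504, a(6)=1917, a(7)=7263, a(8)=27540, a(9)=104409, a(10)=395847, a(11)=1500768, a(12)=5689845, a(13)=21571839, a(14)=81785052, a(15)=310070673; answer 310070673

310070673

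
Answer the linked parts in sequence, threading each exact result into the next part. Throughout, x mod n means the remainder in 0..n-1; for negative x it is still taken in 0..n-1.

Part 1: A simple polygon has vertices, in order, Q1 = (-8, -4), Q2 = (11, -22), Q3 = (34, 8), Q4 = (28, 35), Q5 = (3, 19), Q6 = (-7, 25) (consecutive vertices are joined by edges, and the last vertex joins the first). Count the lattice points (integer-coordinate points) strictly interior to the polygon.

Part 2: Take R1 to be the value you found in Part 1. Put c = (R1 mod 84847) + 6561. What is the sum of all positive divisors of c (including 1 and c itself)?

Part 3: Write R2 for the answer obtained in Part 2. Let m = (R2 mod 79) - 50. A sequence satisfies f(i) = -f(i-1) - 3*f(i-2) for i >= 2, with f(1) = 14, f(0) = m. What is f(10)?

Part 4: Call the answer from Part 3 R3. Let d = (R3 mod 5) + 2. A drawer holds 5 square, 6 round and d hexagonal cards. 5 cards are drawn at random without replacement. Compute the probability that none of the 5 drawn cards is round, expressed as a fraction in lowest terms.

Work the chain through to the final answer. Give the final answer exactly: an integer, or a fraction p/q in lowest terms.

7/429

Part 1: cross terms: (-8*-22 - 11*-4)=220, (11*8 - 34*-22)=836, (34*35 - 28*8)=966, (28*19 - 3*35)=427, (3*25 - -7*19)=208, (-7*-4 - -8*25)=228; twice the area = |2885| = 2885; area = 2885/2; boundary points = 1 + 1 + 3 + 1 + 2 + 1 = 9; strictly interior points = area - boundary/2 + 1 = 1439; answer 1439
Part 2: R1 = 1439; c = 8000; 8000 = 2^6 * 5^3; sigma = (1 + 2 + 4 + 8 + 16 + 32 + 64) * (1 + 5 + 25 + 125) = 127 * 156 = 19812; answer 19812
Part 3: R2 = 19812; m = 12; f(2) = -1*(14) - 3*(12) = -50; iterating: f(2)=-50, f(3)=8, f(4)=142, f(5)=-166, f(6)=-260, f(7)=758, f(8)=22, f(9)=-2296, f(10)=2230; answer 2230
Part 4: R3 = 2230; d = 2; total draws C(13,5) = 1287; favorable C(7,5) = 21; P = 7/429; answer 7/429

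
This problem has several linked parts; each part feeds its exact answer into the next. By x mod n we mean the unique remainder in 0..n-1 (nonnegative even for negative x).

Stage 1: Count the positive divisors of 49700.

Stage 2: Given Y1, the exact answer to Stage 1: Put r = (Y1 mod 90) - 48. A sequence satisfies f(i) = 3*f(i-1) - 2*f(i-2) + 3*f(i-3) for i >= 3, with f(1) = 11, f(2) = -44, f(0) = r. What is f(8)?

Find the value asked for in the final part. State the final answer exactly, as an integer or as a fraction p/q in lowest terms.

Stage 1: 49700 = 2^2 * 5^2 * 7 * 71; number of divisors = (2+1) * (2+1) * (1+1) * (1+1) = 36; answer 36
Stage 2: Y1 = 36; r = -12; f(3) = 3*(-44) - 2*(11) + 3*(-12) = -190; iterating: f(3)=-190, f(4)=-449, f(5)=-1099, f(6)=-2969, f(7)=-8056, f(8)=-21527; answer -21527

-21527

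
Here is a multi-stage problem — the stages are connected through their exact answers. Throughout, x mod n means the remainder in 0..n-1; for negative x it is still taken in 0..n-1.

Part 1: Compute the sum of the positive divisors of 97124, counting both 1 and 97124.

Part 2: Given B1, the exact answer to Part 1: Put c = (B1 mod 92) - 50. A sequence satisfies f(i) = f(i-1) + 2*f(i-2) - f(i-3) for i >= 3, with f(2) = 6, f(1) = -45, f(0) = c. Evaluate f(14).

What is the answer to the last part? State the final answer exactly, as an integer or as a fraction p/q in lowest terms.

-27216

Part 1: 97124 = 2^2 * 24281; sigma = (1 + 2 + 4) * (1 + 24281) = 7 * 24282 = 169974; answer 169974
Part 2: B1 = 169974; c = 0; f(3) = 1*(6) + 2*(-45) - 1*(0) = -84; iterating: f(3)=-84, f(4)=-27, f(5)=-201, f(6)=-171, f(7)=-546, f(8)=-687, f(9)=-1608, f(10)=-2436, f(11)=-4965, f(12)=-8229, f(13)=-15723, f(14)=-27216; answer -27216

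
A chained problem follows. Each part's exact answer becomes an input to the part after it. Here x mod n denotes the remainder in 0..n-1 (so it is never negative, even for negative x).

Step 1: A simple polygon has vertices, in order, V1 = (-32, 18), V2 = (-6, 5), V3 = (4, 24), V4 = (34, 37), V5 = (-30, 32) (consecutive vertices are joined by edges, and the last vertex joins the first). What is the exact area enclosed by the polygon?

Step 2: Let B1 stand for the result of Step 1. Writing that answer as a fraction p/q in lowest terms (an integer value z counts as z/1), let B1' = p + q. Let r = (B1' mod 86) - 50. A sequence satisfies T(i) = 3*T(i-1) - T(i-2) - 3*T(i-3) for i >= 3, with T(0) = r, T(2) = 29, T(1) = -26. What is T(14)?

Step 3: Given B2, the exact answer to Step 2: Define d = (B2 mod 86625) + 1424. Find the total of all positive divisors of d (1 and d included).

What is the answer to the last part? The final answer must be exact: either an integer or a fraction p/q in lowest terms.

112320

Step 1: cross terms: (-32*5 - -6*18)=-52, (-6*24 - 4*5)=-164, (4*37 - 34*24)=-668, (34*32 - -30*37)=2198, (-30*18 - -32*32)=484; twice the area = |1798| = 1798; area = 899; answer 899
Step 2: B1 = 899; threaded value p + q = 900; r = -10; T(3) = 3*(29) - 1*(-26) - 3*(-10) = 143; iterating: T(3)=143, T(4)=478, T(5)=1204, T(6)=2705, T(7)=5477, T(8)=10114, T(9)=16750, T(10)=23705, T(11)=24023, T(12)=-1886, T(13)=-100796, T(14)=-372571; answer -372571
Step 3: B2 = -372571; d = 61978; 61978 = 2 * 7 * 19 * 233; sigma = (1 + 2) * (1 + 7) * (1 + 19) * (1 + 233) = 3 * 8 * 20 * 234 = 112320; answer 112320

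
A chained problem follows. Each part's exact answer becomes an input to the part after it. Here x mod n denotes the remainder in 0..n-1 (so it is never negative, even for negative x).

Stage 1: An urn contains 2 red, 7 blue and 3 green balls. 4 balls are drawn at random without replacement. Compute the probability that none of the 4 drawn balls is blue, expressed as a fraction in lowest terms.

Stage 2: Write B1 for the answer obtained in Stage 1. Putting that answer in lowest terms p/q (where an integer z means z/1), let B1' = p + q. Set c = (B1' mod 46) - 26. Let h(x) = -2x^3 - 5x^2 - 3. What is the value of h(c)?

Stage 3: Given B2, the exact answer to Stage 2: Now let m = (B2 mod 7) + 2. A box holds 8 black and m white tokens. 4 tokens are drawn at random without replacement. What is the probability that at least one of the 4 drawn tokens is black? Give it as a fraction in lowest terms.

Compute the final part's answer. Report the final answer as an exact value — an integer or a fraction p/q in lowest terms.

Stage 1: total draws C(12,4) = 495; favorable C(5,4) = 5; P = 1/99; answer 1/99
Stage 2: B1 = 1/99; threaded value p + q = 100; c = -18; -2*(-18)^3 - 5*(-18)^2 - 3 = (11664) + (-1620) + (-3) = 10041; answer 10041
Stage 3: B2 = 10041; m = 5; total draws C(13,4) = 715; complement C(5,4) = 5; favorable 715 - 5 = 710; P = 142/143; answer 142/143

142/143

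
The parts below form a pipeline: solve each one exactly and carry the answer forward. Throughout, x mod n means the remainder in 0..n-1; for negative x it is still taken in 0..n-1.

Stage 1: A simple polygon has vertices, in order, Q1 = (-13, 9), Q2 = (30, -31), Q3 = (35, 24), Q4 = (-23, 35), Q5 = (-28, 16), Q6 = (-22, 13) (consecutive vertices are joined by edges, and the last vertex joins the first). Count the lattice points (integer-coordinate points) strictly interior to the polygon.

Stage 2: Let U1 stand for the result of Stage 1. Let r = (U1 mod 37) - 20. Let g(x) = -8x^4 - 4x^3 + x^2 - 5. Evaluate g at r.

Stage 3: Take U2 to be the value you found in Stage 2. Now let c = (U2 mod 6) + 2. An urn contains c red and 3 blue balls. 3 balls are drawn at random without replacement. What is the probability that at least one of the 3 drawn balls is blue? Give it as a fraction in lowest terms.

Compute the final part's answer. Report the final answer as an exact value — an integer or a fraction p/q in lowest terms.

Stage 1: cross terms: (-13*-31 - 30*9)=133, (30*24 - 35*-31)=1805, (35*35 - -23*24)=1777, (-23*16 - -28*35)=612, (-28*13 - -22*16)=-12, (-22*9 - -13*13)=-29; twice the area = |4286| = 4286; area = 2143; boundary points = 1 + 5 + 1 + 1 + 3 + 1 = 12; strictly interior points = area - boundary/2 + 1 = 2138; answer 2138
Stage 2: U1 = 2138; r = 9; -8*(9)^4 - 4*(9)^3 + 1*(9)^2 - 5 = (-52488) + (-2916) + (81) + (-5) = -55328; answer -55328
Stage 3: U2 = -55328; c = 6; total draws C(9,3) = 84; complement C(6,3) = 20; favorable 84 - 20 = 64; P = 16/21; answer 16/21

16/21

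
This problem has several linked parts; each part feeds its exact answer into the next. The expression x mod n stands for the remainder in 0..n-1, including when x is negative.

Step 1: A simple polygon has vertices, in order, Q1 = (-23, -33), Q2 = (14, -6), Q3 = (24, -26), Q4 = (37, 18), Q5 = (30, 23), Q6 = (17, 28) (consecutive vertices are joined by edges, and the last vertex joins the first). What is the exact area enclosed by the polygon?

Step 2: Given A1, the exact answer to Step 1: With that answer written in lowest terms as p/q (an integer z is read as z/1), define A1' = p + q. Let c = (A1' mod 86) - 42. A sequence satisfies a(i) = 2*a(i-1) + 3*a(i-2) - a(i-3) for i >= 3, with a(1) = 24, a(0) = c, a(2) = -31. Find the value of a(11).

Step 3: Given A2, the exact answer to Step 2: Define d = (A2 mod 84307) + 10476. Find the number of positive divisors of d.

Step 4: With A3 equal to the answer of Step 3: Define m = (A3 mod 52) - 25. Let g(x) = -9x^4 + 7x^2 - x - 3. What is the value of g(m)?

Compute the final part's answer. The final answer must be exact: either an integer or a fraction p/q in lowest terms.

-749652

Step 1: cross terms: (-23*-6 - 14*-33)=600, (14*-26 - 24*-6)=-220, (24*18 - 37*-26)=1394, (37*23 - 30*18)=311, (30*28 - 17*23)=449, (17*-33 - -23*28)=83; twice the area = |2617| = 2617; area = 2617/2; answer 2617/2
Step 2: A1 = 2617/2; threaded value p + q = 2619; c = -3; a(3) = 2*(-31) + 3*(24) - 1*(-3) = 13; iterating: a(3)=13, a(4)=-91, a(5)=-112, a(6)=-510, a(7)=-1265, a(8)=-3948, a(9)=-11181, a(10)=-32941, a(11)=-95477; answer -95477
Step 3: A2 = -95477; d = 83613; 83613 = 3 * 47 * 593; number of divisors = (1+1) * (1+1) * (1+1) = 8; answer 8
Step 4: A3 = 8; m = -17; -9*(-17)^4 + 7*(-17)^2 - 1*(-17)^1 - 3 = (-751689) + (2023) + (17) + (-3) = -749652; answer -749652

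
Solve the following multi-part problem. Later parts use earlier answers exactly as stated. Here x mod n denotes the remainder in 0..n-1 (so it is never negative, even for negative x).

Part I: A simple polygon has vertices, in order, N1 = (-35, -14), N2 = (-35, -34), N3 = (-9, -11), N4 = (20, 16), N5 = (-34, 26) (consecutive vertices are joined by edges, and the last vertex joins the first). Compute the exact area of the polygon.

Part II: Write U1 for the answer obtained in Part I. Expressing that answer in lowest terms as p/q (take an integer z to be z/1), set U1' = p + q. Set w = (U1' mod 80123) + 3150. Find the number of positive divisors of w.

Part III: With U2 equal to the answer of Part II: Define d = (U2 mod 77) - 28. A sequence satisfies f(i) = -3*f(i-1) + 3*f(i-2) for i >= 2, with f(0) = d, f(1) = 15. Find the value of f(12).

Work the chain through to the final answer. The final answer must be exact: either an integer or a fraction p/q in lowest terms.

-65417544

Part I: cross terms: (-35*-34 - -35*-14)=700, (-35*-11 - -9*-34)=79, (-9*16 - 20*-11)=76, (20*26 - -34*16)=1064, (-34*-14 - -35*26)=1386; twice the area = |3305| = 3305; area = 3305/2; answer 3305/2
Part II: U1 = 3305/2; threaded value p + q = 3307; w = 6457; 6457 = 11 * 587; number of divisors = (1+1) * (1+1) = 4; answer 4
Part III: U2 = 4; d = -24; f(2) = -3*(15) + 3*(-24) = -117; iterating: f(2)=-117, f(3)=396, f(4)=-1539, f(5)=5805, f(6)=-22032, f(7)=83511, f(8)=-316629, f(9)=1200420, f(10)=-4551147, f(11)=17254701, f(12)=-65417544; answer -65417544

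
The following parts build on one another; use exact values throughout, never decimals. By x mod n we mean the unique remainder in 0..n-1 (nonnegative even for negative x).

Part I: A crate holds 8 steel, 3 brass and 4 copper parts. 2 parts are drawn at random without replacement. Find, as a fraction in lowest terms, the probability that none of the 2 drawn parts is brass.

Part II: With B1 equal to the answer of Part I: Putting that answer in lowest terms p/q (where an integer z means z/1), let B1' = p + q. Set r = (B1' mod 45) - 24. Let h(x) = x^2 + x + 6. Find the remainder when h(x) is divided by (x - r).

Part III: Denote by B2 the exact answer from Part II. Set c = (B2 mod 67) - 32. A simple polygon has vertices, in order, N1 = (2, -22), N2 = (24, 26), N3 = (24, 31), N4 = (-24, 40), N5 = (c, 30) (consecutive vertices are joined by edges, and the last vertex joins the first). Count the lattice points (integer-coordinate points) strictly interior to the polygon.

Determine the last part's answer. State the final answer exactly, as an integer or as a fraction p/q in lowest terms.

Part I: total draws C(15,2) = 105; favorable C(12,2) = 66; P = 22/35; answer 22/35
Part II: B1 = 22/35; threaded value p + q = 57; r = -12; remainder = value at the root: 1*(-12)^2 + 1*(-12)^1 + 6 = (144) + (-12) + (6) = 138; answer 138
Part III: B2 = 138; c = -28; cross terms: (2*26 - 24*-22)=580, (24*31 - 24*26)=120, (24*40 - -24*31)=1704, (-24*30 - -28*40)=400, (-28*-22 - 2*30)=556; twice the area = |3360| = 3360; area = 1680; boundary points = 2 + 5 + 3 + 2 + 2 = 14; strictly interior points = area - boundary/2 + 1 = 1674; answer 1674

1674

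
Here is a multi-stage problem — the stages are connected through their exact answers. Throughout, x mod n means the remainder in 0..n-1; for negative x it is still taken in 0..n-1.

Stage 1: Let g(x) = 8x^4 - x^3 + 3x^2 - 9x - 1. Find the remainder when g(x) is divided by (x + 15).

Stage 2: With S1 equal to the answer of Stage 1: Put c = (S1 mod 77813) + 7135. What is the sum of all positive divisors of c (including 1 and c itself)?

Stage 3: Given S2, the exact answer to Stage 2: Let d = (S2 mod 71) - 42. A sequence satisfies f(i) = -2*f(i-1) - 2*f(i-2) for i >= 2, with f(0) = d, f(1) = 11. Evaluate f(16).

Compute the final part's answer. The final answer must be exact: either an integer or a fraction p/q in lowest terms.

4352

Stage 1: remainder = value at the root: 8*(-15)^4 - 1*(-15)^3 + 3*(-15)^2 - 9*(-15)^1 - 1 = (405000) + (3375) + (675) + (135) + (-1) = 409184; answer 409184
Stage 2: S1 = 409184; c = 27254; 27254 = 2 * 13627; sigma = (1 + 2) * (1 + 13627) = 3 * 13628 = 40884; answer 40884
Stage 3: S2 = 40884; d = 17; f(2) = -2*(11) - 2*(17) = -56; iterating: f(2)=-56, f(3)=90, f(4)=-68, f(5)=-44, f(6)=224, f(7)=-360, f(8)=272, f(9)=176, f(10)=-896, f(11)=1440, f(12)=-1088, f(13)=-704, f(14)=3584, f(15)=-5760, f(16)=4352; answer 4352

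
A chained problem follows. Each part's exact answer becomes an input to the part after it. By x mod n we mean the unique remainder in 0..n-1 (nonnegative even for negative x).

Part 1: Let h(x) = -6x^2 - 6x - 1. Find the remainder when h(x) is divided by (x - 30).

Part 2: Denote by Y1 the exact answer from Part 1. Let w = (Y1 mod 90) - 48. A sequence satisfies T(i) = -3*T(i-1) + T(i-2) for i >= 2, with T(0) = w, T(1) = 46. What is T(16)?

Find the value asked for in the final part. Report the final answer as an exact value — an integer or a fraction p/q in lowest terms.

-1867473028

Part 1: remainder = value at the root: -6*(30)^2 - 6*(30)^1 - 1 = (-5400) + (-180) + (-1) = -5581; answer -5581
Part 2: Y1 = -5581; w = 41; T(2) = -3*(46) + 1*(41) = -97; iterating: T(2)=-97, T(3)=337, T(4)=-1108, T(5)=3661, T(6)=-12091, T(7)=39934, T(8)=-131893, T(9)=435613, T(10)=-1438732, T(11)=4751809, T(12)=-15694159, T(13)=51834286, T(14)=-171197017, T(15)=565425337, T(16)=-1867473028; answer -1867473028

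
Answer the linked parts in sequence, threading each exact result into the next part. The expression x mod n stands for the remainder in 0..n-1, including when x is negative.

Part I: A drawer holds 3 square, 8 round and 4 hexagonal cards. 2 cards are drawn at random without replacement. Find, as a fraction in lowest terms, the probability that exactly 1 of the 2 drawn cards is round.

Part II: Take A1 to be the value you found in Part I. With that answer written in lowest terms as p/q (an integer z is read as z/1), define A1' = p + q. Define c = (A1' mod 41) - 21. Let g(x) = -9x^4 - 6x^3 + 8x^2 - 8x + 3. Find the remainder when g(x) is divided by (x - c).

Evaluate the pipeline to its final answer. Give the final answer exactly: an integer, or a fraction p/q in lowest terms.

Part I: total draws C(15,2) = 105; favorable C(8,1)*C(7,1) = 56; P = 8/15; answer 8/15
Part II: A1 = 8/15; threaded value p + q = 23; c = 2; remainder = value at the root: -9*(2)^4 - 6*(2)^3 + 8*(2)^2 - 8*(2)^1 + 3 = (-144) + (-48) + (32) + (-16) + (3) = -173; answer -173

-173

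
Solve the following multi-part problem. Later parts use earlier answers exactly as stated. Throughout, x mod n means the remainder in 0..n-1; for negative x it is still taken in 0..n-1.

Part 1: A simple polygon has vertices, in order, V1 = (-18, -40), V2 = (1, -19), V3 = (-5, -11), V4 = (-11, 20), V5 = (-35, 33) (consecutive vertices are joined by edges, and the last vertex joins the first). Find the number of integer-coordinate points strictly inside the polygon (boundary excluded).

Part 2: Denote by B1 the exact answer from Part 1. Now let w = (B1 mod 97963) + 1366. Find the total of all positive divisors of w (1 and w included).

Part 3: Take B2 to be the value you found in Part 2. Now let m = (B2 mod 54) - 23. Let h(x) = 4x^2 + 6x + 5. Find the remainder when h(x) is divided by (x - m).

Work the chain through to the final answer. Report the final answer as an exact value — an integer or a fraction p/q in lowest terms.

Part 1: cross terms: (-18*-19 - 1*-40)=382, (1*-11 - -5*-19)=-106, (-5*20 - -11*-11)=-221, (-11*33 - -35*20)=337, (-35*-40 - -18*33)=1994; twice the area = |2386| = 2386; area = 1193; boundary points = 1 + 2 + 1 + 1 + 1 = 6; strictly interior points = area - boundary/2 + 1 = 1191; answer 1191
Part 2: B1 = 1191; w = 2557; 2557 is prime, so its only divisors are 1 and 2557; sigma = 1 + 2557 = 2558; answer 2558
Part 3: B2 = 2558; m = -3; remainder = value at the root: 4*(-3)^2 + 6*(-3)^1 + 5 = (36) + (-18) + (5) = 23; answer 23

23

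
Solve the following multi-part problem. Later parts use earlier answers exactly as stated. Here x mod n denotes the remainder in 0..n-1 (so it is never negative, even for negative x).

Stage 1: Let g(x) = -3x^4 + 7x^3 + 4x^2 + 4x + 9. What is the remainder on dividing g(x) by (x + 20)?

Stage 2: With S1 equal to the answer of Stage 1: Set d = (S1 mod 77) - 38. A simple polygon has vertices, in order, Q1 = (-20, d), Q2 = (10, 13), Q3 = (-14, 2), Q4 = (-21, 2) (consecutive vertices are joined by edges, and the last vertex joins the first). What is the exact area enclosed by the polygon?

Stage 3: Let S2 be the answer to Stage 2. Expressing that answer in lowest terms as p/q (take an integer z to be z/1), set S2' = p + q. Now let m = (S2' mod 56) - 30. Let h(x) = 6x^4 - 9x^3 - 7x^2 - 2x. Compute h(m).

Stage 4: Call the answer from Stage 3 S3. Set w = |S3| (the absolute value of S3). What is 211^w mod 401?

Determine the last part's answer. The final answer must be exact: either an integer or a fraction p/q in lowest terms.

Stage 1: remainder = value at the root: -3*(-20)^4 + 7*(-20)^3 + 4*(-20)^2 + 4*(-20)^1 + 9 = (-480000) + (-56000) + (1600) + (-80) + (9) = -534471; answer -534471
Stage 2: S1 = -534471; d = 25; cross terms: (-20*13 - 10*25)=-510, (10*2 - -14*13)=202, (-14*2 - -21*2)=14, (-21*25 - -20*2)=-485; twice the area = |-779| = 779; area = 779/2; answer 779/2
Stage 3: S2 = 779/2; threaded value p + q = 781; m = 23; 6*(23)^4 - 9*(23)^3 - 7*(23)^2 - 2*(23)^1 = (1679046) + (-109503) + (-3703) + (-46) = 1565794; answer 1565794
Stage 4: S3 = 1565794; w = 1565794; squarings mod 401: 211^1=211, 211^2=10, 211^4=100, 211^8=376, 211^16=224, 211^32=51, 211^64=195, 211^128=331, 211^256=88, 211^512=125, 211^1024=387, 211^2048=196, 211^4096=321, 211^8192=385, 211^16384=256, 211^32768=173, 211^65536=255, 211^131072=63, 211^262144=360, 211^524288=77, 211^1048576=315; 211^1565794 = 211^2 * 211^32 * 211^64 * 211^1024 * 211^8192 * 211^16384 * 211^32768 * 211^65536 * 211^131072 * 211^262144 * 211^1048576 = 241 (mod 401); answer 241

241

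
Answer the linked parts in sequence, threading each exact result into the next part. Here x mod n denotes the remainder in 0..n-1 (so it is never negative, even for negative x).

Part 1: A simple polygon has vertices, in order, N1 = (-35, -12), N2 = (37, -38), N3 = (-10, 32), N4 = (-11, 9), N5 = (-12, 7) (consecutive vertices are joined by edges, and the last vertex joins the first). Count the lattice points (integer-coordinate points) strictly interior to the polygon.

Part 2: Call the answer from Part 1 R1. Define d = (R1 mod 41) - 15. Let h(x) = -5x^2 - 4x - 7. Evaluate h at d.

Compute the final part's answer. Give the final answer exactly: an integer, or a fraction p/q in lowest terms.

-1043

Part 1: cross terms: (-35*-38 - 37*-12)=1774, (37*32 - -10*-38)=804, (-10*9 - -11*32)=262, (-11*7 - -12*9)=31, (-12*-12 - -35*7)=389; twice the area = |3260| = 3260; area = 1630; boundary points = 2 + 1 + 1 + 1 + 1 = 6; strictly interior points = area - boundary/2 + 1 = 1628; answer 1628
Part 2: R1 = 1628; d = 14; -5*(14)^2 - 4*(14)^1 - 7 = (-980) + (-56) + (-7) = -1043; answer -1043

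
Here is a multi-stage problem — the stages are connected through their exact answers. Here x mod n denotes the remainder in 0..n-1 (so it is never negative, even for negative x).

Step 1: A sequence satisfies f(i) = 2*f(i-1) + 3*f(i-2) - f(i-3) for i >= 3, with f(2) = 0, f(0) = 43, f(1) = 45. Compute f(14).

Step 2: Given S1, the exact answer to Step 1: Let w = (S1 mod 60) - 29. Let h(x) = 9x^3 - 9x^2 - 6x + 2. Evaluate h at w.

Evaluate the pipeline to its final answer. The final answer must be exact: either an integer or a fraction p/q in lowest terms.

-2230

Step 1: f(3) = 2*(0) + 3*(45) - 1*(43) = 92; iterating: f(3)=92, f(4)=139, f(5)=554, f(6)=1433, f(7)=4389, f(8)=12523, f(9)=36780, f(10)=106740, f(11)=311297, f(12)=906034, f(13)=2639219, f(14)=7685243; answer 7685243
Step 2: S1 = 7685243; w = -6; 9*(-6)^3 - 9*(-6)^2 - 6*(-6)^1 + 2 = (-1944) + (-324) + (36) + (2) = -2230; answer -2230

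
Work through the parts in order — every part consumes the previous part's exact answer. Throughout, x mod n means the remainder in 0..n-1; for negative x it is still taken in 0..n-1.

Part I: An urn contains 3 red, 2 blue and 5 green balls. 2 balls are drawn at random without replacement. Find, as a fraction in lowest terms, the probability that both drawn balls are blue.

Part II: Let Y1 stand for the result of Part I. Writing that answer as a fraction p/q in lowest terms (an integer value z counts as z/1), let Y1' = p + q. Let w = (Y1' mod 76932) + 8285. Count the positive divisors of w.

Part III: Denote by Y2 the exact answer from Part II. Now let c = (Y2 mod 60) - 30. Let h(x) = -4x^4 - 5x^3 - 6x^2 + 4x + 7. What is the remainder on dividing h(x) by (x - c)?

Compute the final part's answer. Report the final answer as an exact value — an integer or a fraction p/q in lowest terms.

Part I: total draws C(10,2) = 45; favorable C(2,2) = 1; P = 1/45; answer 1/45
Part II: Y1 = 1/45; threaded value p + q = 46; w = 8331; 8331 = 3 * 2777; number of divisors = (1+1) * (1+1) = 4; answer 4
Part III: Y2 = 4; c = -26; remainder = value at the root: -4*(-26)^4 - 5*(-26)^3 - 6*(-26)^2 + 4*(-26)^1 + 7 = (-1827904) + (87880) + (-4056) + (-104) + (7) = -1744177; answer -1744177

-1744177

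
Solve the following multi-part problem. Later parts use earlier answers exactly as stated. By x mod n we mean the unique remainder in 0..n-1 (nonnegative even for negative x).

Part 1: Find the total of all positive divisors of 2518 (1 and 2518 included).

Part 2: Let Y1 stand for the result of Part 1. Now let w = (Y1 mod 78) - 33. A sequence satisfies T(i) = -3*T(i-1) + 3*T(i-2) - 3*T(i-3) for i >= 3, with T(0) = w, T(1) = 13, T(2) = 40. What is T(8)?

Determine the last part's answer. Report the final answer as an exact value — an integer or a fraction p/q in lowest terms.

Part 1: 2518 = 2 * 1259; sigma = (1 + 2) * (1 + 1259) = 3 * 1260 = 3780; answer 3780
Part 2: Y1 = 3780; w = 3; T(3) = -3*(40) + 3*(13) - 3*(3) = -90; iterating: T(3)=-90, T(4)=351, T(5)=-1443, T(6)=5652, T(7)=-22338, T(8)=88299; answer 88299

88299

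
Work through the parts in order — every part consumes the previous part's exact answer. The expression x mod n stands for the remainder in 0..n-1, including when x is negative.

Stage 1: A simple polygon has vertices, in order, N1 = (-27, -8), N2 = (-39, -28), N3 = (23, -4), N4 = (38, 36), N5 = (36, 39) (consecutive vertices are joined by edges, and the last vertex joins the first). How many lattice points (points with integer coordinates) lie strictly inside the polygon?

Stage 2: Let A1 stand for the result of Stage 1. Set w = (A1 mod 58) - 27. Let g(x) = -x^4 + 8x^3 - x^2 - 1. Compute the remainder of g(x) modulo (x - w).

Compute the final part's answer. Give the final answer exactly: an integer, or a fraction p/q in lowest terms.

Stage 1: cross terms: (-27*-28 - -39*-8)=444, (-39*-4 - 23*-28)=800, (23*36 - 38*-4)=980, (38*39 - 36*36)=186, (36*-8 - -27*39)=765; twice the area = |3175| = 3175; area = 3175/2; boundary points = 4 + 2 + 5 + 1 + 1 = 13; strictly interior points = area - boundary/2 + 1 = 1582; answer 1582
Stage 2: A1 = 1582; w = -11; remainder = value at the root: -1*(-11)^4 + 8*(-11)^3 - 1*(-11)^2 - 1 = (-14641) + (-10648) + (-121) + (-1) = -25411; answer -25411

-25411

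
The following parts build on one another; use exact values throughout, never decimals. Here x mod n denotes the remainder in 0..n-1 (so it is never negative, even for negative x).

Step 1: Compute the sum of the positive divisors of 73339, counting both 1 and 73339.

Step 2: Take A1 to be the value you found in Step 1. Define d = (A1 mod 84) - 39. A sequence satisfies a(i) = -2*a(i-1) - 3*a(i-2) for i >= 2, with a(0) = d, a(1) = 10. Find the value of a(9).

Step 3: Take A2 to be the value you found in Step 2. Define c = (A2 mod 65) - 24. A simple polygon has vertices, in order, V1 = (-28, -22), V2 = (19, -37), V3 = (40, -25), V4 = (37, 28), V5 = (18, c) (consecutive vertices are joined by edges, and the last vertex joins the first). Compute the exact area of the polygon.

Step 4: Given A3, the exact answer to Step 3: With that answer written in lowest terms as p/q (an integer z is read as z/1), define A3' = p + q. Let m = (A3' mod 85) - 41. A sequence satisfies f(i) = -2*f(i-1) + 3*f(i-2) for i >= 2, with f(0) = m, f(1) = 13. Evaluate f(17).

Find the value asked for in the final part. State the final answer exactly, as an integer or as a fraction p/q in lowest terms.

516560653

Step 1: 73339 = 7 * 10477; sigma = (1 + 7) * (1 + 10477) = 8 * 10478 = 83824; answer 83824
Step 2: A1 = 83824; d = 37; a(2) = -2*(10) - 3*(37) = -131; iterating: a(2)=-131, a(3)=232, a(4)=-71, a(5)=-554, a(6)=1321, a(7)=-980, a(8)=-2003, a(9)=6946; answer 6946
Step 3: A2 = 6946; c = 32; cross terms: (-28*-37 - 19*-22)=1454, (19*-25 - 40*-37)=1005, (40*28 - 37*-25)=2045, (37*32 - 18*28)=680, (18*-22 - -28*32)=500; twice the area = |5684| = 5684; area = 2842; answer 2842
Step 4: A3 = 2842; threaded value p + q = 2843; m = -3; f(2) = -2*(13) + 3*(-3) = -35; iterating: f(2)=-35, f(3)=109, f(4)=-323, f(5)=973, f(6)=-2915, f(7)=8749, f(8)=-26243, f(9)=78733, f(10)=-236195, f(11)=708589, f(12)=-2125763, f(13)=6377293, f(14)=-19131875, f(15)=57395629, f(16)=-172186883, f(17)=516560653; answer 516560653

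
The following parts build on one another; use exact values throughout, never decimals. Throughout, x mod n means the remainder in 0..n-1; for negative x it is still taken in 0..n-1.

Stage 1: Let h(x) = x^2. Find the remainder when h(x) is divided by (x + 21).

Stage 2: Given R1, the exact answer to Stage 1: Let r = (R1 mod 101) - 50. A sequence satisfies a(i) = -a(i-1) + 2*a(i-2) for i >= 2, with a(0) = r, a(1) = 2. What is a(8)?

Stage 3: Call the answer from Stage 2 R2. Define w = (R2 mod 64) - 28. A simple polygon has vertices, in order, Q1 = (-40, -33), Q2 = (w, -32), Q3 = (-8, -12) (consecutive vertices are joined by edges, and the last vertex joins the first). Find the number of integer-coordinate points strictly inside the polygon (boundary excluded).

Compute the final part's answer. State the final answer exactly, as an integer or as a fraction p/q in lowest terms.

Stage 1: remainder = value at the root: 1*(-21)^2 = (441) = 441; answer 441
Stage 2: R1 = 441; r = -13; a(2) = -1*(2) + 2*(-13) = -28; iterating: a(2)=-28, a(3)=32, a(4)=-88, a(5)=152, a(6)=-328, a(7)=632, a(8)=-1288; answer -1288
Stage 3: R2 = -1288; w = 28; cross terms: (-40*-32 - 28*-33)=2204, (28*-12 - -8*-32)=-592, (-8*-33 - -40*-12)=-216; twice the area = |1396| = 1396; area = 698; boundary points = 1 + 4 + 1 = 6; strictly interior points = area - boundary/2 + 1 = 696; answer 696

696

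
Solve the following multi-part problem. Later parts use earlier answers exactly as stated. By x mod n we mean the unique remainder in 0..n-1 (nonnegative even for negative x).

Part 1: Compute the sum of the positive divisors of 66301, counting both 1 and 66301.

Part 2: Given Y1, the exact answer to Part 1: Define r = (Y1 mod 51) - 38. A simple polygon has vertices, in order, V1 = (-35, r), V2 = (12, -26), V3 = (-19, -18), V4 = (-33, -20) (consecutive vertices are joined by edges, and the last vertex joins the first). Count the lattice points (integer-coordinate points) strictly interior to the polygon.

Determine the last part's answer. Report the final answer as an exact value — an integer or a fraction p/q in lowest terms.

451

Part 1: 66301 is prime, so its only divisors are 1 and 66301; sigma = 1 + 66301 = 66302; answer 66302
Part 2: Y1 = 66302; r = -36; cross terms: (-35*-26 - 12*-36)=1342, (12*-18 - -19*-26)=-710, (-19*-20 - -33*-18)=-214, (-33*-36 - -35*-20)=488; twice the area = |906| = 906; area = 453; boundary points = 1 + 1 + 2 + 2 = 6; strictly interior points = area - boundary/2 + 1 = 451; answer 451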